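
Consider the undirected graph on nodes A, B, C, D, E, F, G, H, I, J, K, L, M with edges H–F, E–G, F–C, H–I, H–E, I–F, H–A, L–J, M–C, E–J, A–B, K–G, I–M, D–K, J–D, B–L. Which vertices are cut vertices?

Removing H increases the component count from 1 to 2, so H is a cut vertex.
By contrast removing D leaves 1 component; it is not a cut vertex. No other vertex is a cut vertex either.

H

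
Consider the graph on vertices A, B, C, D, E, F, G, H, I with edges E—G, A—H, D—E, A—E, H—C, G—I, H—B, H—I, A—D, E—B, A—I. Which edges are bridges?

C-H

The edges on the cycle A-H-I-G-E-A are not bridges since each lies on that cycle.
But removing H—C disconnects H from C — this is a bridge.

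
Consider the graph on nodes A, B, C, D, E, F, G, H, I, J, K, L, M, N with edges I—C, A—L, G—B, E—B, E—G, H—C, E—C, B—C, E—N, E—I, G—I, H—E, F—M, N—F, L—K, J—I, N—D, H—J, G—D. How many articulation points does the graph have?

3

Removing F increases the component count from 2 to 3, so F is a cut vertex.
Removing L increases the component count from 2 to 3, so L is a cut vertex.
Removing N increases the component count from 2 to 3, so N is a cut vertex.
By contrast removing I leaves 2 components; it is not a cut vertex. No other vertex is a cut vertex either.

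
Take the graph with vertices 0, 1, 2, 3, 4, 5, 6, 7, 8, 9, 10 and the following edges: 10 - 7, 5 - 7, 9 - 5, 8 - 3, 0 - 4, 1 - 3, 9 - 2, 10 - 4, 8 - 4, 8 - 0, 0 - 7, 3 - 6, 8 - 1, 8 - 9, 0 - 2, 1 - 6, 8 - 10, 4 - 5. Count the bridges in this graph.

0

The edges on the cycle 8-1-6-3-8 are not bridges since each lies on that cycle.
Every edge lies on some cycle, so there are no bridges.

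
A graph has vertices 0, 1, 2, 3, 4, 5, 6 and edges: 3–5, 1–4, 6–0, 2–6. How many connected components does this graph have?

Starting from 3 we can reach 3, 5. That is one component of size 2.
Starting from 1 we can reach 1, 4. That is one component of size 2.
Starting from 0 we can reach 0, 2, 6. That is one component of size 3.
Total: 3 components.

3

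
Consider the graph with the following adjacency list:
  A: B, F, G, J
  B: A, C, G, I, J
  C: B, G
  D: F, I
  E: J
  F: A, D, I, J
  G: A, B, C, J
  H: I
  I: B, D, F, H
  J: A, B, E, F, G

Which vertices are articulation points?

I, J

Removing I increases the component count from 1 to 2, so I is a cut vertex.
Removing J increases the component count from 1 to 2, so J is a cut vertex.
By contrast removing D leaves 1 component; it is not a cut vertex. No other vertex is a cut vertex either.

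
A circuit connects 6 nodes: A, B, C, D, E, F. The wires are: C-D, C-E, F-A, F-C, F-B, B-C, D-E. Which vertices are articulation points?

C, F

Removing C increases the component count from 1 to 2, so C is a cut vertex.
Removing F increases the component count from 1 to 2, so F is a cut vertex.
By contrast removing E leaves 1 component; it is not a cut vertex. No other vertex is a cut vertex either.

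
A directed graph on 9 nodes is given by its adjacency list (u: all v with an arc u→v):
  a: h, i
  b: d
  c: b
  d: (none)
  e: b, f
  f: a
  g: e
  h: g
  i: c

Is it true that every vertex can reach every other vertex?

No

There is no directed path from b to h, so the graph is not strongly connected.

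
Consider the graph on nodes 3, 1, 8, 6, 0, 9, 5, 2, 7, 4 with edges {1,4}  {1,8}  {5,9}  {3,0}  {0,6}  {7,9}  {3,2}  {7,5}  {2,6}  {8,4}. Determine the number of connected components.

Starting from 5 we can reach 5, 7, 9. That is one component of size 3.
Starting from 1 we can reach 1, 4, 8. That is one component of size 3.
Starting from 0 we can reach 0, 2, 3, 6. That is one component of size 4.
Total: 3 components.

3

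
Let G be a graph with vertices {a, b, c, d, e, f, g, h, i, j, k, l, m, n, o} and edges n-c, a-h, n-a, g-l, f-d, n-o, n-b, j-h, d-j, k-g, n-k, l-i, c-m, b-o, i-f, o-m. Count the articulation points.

1

Removing n increases the component count from 2 to 3, so n is a cut vertex.
By contrast removing b leaves 2 components; it is not a cut vertex. No other vertex is a cut vertex either.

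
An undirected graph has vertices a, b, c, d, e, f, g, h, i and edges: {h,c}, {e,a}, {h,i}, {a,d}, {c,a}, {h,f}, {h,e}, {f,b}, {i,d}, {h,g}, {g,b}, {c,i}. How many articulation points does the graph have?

1

Removing h increases the component count from 1 to 2, so h is a cut vertex.
By contrast removing f leaves 1 component; it is not a cut vertex. No other vertex is a cut vertex either.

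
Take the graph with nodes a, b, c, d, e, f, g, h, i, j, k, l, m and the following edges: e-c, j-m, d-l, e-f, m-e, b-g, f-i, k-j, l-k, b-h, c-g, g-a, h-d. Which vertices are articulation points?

e, f, g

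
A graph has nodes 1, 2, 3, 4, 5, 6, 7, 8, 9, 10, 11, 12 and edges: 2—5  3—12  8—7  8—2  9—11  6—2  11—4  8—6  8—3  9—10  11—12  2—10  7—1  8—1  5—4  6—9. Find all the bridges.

none

The edges on the cycle 8-7-1-8 are not bridges since each lies on that cycle.
Every edge lies on some cycle, so there are no bridges.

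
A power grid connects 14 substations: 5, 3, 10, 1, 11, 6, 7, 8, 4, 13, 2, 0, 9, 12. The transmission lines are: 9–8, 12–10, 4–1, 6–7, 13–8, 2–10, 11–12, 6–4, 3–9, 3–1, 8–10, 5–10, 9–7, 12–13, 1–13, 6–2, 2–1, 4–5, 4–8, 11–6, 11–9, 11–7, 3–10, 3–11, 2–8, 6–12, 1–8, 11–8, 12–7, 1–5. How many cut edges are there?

The edges on the cycle 2-1-13-8-2 are not bridges since each lies on that cycle.
Every edge lies on some cycle, so there are no bridges.

0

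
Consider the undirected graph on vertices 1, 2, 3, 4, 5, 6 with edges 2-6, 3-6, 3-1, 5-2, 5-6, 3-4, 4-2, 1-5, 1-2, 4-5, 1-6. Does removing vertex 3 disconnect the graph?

Deleting 3 leaves 1 component (was 1) (its neighbors 1, 4, 6 remain connected to each other), so 3 is not a cut vertex.

No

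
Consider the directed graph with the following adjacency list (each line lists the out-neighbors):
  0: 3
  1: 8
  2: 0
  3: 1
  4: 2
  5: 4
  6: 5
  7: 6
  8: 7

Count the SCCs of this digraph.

1

{0, 1, 2, 3, 4, 5, 6, 7, 8} are all mutually reachable — one SCC of size 9.
That gives 1 strongly connected component.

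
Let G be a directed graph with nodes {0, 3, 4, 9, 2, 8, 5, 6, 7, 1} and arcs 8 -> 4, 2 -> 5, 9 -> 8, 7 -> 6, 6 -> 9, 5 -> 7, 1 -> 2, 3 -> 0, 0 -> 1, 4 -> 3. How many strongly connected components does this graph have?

1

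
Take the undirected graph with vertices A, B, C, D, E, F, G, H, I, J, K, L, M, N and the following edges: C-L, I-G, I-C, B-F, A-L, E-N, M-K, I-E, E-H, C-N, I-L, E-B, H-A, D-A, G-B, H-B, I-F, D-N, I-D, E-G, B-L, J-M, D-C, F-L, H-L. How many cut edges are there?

The edges on the cycle I-E-H-B-G-I are not bridges since each lies on that cycle.
But removing M-K disconnects M from K; removing J-M disconnects J from M — these are bridges.
That makes 2 bridges.

2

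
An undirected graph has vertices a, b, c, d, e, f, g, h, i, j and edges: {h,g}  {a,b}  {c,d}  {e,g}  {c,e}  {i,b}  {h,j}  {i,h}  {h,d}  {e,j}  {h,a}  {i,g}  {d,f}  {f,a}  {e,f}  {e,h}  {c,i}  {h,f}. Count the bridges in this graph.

0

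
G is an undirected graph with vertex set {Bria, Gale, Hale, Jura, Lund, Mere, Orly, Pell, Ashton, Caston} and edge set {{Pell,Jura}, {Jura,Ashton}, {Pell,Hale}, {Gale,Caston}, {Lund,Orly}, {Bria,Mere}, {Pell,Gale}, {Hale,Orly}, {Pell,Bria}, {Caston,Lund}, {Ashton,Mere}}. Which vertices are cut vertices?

Removing Pell increases the component count from 1 to 2, so Pell is a cut vertex.
By contrast removing Ashton leaves 1 component; it is not a cut vertex. No other vertex is a cut vertex either.

Pell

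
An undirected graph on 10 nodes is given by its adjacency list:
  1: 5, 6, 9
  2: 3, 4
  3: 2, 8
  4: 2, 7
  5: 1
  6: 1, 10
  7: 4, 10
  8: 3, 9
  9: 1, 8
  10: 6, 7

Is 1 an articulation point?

Yes

Deleting 1 raises the number of components from 1 to 2, so 1 is a cut vertex.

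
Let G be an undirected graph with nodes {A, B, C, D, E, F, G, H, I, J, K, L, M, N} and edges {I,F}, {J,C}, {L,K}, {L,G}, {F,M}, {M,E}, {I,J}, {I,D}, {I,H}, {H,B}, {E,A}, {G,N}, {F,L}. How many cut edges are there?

13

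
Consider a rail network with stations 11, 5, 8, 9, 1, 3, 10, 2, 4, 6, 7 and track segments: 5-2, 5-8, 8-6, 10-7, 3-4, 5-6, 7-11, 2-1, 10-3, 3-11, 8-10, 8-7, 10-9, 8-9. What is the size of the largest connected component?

Starting from 1 we can reach 1, 2, 3, 4, 5, 6, 7, 8, 9, 10, 11. That is one component of size 11.
The largest has 11 vertices.

11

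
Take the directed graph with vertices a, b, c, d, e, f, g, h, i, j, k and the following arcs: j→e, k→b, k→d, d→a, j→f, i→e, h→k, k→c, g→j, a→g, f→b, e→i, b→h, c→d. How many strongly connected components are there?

{a, b, c, d, f, g, h, j, k} are all mutually reachable — one SCC of size 9.
{e, i} are all mutually reachable — one SCC of size 2.
That gives 2 strongly connected components.

2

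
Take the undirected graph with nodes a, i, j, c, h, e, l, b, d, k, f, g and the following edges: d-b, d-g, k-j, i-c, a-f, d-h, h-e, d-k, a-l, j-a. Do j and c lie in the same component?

No

The component containing j is {a, b, d, e, f, g, h, j, k, l}, and c is not in it.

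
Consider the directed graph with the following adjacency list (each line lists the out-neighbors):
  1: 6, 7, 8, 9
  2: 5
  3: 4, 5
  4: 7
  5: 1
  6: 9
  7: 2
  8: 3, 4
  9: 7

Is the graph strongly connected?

Yes

From 1 we can reach every vertex (1, 2, 3, 4, 5, 6, 7, 8, 9), and every vertex can reach 1 (1, 2, 3, 4, 5, 6, 7, 8, 9). So the whole graph is one strongly connected component.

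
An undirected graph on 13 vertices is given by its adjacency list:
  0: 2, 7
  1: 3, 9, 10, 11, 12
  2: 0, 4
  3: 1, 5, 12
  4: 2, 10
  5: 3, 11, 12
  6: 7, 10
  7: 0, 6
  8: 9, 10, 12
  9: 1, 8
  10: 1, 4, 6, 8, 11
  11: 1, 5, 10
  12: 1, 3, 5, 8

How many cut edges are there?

The edges on the cycle 10-8-9-1-10 are not bridges since each lies on that cycle.
Every edge lies on some cycle, so there are no bridges.

0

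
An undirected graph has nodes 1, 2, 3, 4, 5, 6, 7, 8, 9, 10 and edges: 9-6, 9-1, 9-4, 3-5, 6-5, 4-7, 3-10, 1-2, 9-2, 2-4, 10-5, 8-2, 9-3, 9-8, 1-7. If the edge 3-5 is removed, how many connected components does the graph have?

3 and 5 are still connected via 3-10-5, so the component count stays at 1.

1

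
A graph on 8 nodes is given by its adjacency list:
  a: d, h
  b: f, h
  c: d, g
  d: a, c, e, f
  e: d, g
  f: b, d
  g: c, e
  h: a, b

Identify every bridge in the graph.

none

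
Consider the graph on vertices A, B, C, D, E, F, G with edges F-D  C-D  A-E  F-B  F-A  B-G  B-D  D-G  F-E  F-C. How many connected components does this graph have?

1

Starting from A we can reach A, B, C, D, E, F, G. That is one component of size 7.
Total: 1 component.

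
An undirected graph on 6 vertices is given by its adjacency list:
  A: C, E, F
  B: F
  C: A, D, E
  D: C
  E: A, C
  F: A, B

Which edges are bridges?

A-F, B-F, C-D

The edges on the cycle E-C-A-E are not bridges since each lies on that cycle.
But removing F-B disconnects F from B; removing A-F disconnects A from F; removing C-D disconnects C from D — these are bridges.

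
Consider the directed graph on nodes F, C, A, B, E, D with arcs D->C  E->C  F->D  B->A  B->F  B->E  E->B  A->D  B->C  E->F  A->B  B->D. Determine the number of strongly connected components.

{A, B, E} are all mutually reachable — one SCC of size 3.
{F} is an SCC by itself.
{C} is an SCC by itself.
{D} is an SCC by itself.
That gives 4 strongly connected components.

4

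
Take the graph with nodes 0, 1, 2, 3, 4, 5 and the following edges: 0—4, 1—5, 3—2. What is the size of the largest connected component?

Starting from 0 we can reach 0, 4. That is one component of size 2.
Starting from 2 we can reach 2, 3. That is one component of size 2.
Starting from 1 we can reach 1, 5. That is one component of size 2.
The largest has 2 vertices.

2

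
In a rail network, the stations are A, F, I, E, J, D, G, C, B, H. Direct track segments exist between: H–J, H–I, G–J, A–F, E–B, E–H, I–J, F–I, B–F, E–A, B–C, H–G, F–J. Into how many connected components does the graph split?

2

D is isolated — a component by itself.
Starting from A we can reach A, B, C, E, F, G, H, I, J. That is one component of size 9.
Total: 2 components.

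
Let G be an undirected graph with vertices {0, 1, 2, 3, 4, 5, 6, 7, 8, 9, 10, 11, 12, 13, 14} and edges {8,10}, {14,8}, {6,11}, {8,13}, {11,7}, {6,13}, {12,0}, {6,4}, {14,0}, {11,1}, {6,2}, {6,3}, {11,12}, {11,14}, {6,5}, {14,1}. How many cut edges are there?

6

The edges on the cycle 6-11-14-8-13-6 are not bridges since each lies on that cycle.
But removing 3 - 6 disconnects 3 from 6; removing 2 - 6 disconnects 2 from 6; removing 6 - 4 disconnects 6 from 4; removing 10 - 8 disconnects 10 from 8 — these are bridges.
In total 6 edges are bridges.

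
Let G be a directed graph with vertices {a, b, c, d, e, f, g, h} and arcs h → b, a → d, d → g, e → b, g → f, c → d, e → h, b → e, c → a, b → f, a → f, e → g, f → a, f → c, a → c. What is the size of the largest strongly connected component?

{a, c, d, f, g} are all mutually reachable — one SCC of size 5.
{b, e, h} are all mutually reachable — one SCC of size 3.
The largest has 5 vertices.

5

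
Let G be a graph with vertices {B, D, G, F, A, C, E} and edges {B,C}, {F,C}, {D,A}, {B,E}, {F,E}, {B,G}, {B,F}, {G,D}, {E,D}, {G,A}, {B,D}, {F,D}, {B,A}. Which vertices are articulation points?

Removing F, for instance, still leaves 1 component. No single vertex removal increases the component count — the graph has no articulation points.

none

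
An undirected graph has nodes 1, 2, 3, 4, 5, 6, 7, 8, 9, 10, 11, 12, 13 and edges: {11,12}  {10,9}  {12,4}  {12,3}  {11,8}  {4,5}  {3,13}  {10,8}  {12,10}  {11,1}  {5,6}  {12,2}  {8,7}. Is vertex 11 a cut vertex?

Deleting 11 raises the number of components from 1 to 2, so 11 is a cut vertex.

Yes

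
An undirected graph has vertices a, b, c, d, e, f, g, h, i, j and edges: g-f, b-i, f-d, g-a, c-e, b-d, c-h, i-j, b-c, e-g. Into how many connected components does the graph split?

1

Starting from a we can reach a, b, c, d, e, f, g, h, i, j. That is one component of size 10.
Total: 1 component.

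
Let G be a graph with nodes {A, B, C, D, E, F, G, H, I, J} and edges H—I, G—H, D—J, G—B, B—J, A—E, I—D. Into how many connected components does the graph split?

F is isolated — a component by itself.
C is isolated — a component by itself.
Starting from A we can reach A, E. That is one component of size 2.
Starting from B we can reach B, D, G, H, I, J. That is one component of size 6.
Total: 4 components.

4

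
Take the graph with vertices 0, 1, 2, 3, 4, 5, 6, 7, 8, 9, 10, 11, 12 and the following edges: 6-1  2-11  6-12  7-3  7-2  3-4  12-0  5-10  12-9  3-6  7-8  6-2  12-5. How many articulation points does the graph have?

6

Removing 2 increases the component count from 1 to 2, so 2 is a cut vertex.
Removing 3 increases the component count from 1 to 2, so 3 is a cut vertex.
Removing 5 increases the component count from 1 to 2, so 5 is a cut vertex.
Likewise 6, 7, 12 are cut vertices.
By contrast removing 9 leaves 1 component; it is not a cut vertex. No other vertex is a cut vertex either.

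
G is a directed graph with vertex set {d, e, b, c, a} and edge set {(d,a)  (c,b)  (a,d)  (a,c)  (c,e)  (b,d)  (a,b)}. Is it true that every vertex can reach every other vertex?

There is no directed path from e to c, so the graph is not strongly connected.

No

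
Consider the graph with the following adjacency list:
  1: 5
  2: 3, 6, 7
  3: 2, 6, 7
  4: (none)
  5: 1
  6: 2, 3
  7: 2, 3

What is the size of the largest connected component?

4

4 is isolated — a component by itself.
Starting from 1 we can reach 1, 5. That is one component of size 2.
Starting from 2 we can reach 2, 3, 6, 7. That is one component of size 4.
The largest has 4 vertices.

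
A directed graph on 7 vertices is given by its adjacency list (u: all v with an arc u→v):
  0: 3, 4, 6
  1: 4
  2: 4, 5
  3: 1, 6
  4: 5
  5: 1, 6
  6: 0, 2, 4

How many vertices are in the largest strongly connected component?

{0, 1, 2, 3, 4, 5, 6} are all mutually reachable — one SCC of size 7.
The largest has 7 vertices.

7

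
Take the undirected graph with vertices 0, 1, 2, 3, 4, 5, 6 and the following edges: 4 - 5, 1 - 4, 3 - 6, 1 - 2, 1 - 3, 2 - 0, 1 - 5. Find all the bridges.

0-2, 1-2, 1-3, 3-6

The edges on the cycle 1-4-5-1 are not bridges since each lies on that cycle.
But removing 2 - 0 disconnects 2 from 0; removing 1 - 3 disconnects 1 from 3; removing 6 - 3 disconnects 6 from 3; removing 2 - 1 disconnects 2 from 1 — these are bridges.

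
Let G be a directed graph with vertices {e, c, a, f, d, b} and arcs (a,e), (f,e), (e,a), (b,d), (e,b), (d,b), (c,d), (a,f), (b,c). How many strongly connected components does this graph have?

{a, e, f} are all mutually reachable — one SCC of size 3.
{b, c, d} are all mutually reachable — one SCC of size 3.
That gives 2 strongly connected components.

2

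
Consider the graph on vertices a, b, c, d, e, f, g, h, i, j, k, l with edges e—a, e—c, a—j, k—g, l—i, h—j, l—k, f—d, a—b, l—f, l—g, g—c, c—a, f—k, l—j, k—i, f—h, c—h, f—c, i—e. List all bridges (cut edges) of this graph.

a-b, d-f

The edges on the cycle l-f-h-c-e-i-k-l are not bridges since each lies on that cycle.
But removing d—f disconnects d from f; removing b—a disconnects b from a — these are bridges.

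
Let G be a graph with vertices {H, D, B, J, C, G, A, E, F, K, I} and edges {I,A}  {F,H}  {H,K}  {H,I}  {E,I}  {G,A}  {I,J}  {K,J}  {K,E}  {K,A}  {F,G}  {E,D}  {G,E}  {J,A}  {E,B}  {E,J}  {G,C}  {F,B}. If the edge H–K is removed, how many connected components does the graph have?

H and K are still connected via H-I-E-K, so the component count stays at 1.

1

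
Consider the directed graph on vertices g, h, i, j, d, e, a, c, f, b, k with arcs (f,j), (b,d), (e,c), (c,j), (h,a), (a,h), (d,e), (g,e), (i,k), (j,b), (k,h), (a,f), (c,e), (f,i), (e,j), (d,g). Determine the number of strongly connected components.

{b, c, d, e, g, j} are all mutually reachable — one SCC of size 6.
{a, f, h, i, k} are all mutually reachable — one SCC of size 5.
That gives 2 strongly connected components.

2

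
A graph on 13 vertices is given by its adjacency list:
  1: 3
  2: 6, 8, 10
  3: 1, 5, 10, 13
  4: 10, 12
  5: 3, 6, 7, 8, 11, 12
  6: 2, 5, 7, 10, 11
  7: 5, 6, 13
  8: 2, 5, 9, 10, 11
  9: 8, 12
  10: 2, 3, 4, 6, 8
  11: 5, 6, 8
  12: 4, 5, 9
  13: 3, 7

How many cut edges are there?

1

The edges on the cycle 3-5-12-9-8-10-3 are not bridges since each lies on that cycle.
But removing 3-1 disconnects 3 from 1 — this is a bridge.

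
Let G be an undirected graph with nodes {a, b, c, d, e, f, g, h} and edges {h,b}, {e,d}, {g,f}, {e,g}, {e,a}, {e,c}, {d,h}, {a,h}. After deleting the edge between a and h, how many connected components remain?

a and h are still connected via a-e-d-h, so the component count stays at 1.

1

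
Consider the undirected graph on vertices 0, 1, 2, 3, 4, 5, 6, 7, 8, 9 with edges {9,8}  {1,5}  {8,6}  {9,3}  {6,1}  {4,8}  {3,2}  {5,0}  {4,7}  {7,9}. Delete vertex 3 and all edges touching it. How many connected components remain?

2

With 3 gone, the remaining components are: {2}; {0, 1, 4, 5, 6, 7, 8, 9}.
That is 2 components.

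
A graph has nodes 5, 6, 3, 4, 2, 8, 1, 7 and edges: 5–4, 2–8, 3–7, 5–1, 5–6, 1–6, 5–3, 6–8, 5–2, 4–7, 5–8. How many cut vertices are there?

Removing 5 increases the component count from 1 to 2, so 5 is a cut vertex.
By contrast removing 4 leaves 1 component; it is not a cut vertex. No other vertex is a cut vertex either.

1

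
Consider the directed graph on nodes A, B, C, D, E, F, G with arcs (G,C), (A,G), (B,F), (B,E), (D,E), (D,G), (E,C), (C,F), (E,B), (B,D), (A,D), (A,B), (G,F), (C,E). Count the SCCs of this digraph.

3

{B, C, D, E, G} are all mutually reachable — one SCC of size 5.
{F} is an SCC by itself.
{A} is an SCC by itself.
That gives 3 strongly connected components.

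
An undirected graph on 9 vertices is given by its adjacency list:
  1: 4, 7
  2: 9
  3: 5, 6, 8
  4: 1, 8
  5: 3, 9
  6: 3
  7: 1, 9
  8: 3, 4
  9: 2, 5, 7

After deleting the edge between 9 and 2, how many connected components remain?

Before removal there is 1 component.
9-2 is a bridge — removing it separates 9's side from 2's side.
After removal: 2 components.

2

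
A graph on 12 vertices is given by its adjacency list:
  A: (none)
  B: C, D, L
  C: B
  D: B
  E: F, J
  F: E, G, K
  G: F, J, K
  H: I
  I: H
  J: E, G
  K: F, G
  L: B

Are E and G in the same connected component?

From E we can reach E, F, G, J, K, which includes G.

Yes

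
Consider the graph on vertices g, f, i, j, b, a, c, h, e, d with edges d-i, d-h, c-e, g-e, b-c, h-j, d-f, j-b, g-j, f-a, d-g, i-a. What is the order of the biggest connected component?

Starting from a we can reach a, b, c, d, e, f, g, h, i, j. That is one component of size 10.
The largest has 10 vertices.

10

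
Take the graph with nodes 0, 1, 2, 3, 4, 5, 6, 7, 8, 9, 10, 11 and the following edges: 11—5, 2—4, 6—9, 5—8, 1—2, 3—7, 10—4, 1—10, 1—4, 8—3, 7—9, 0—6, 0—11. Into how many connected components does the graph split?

Starting from 1 we can reach 1, 2, 4, 10. That is one component of size 4.
Starting from 0 we can reach 0, 3, 5, 6, 7, 8, 9, 11. That is one component of size 8.
Total: 2 components.

2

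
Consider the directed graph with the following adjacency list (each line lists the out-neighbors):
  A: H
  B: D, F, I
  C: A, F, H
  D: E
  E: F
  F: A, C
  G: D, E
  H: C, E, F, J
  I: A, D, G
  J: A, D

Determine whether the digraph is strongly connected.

No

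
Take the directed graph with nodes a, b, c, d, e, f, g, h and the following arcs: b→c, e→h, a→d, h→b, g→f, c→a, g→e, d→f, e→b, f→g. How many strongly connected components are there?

1

{a, b, c, d, e, f, g, h} are all mutually reachable — one SCC of size 8.
That gives 1 strongly connected component.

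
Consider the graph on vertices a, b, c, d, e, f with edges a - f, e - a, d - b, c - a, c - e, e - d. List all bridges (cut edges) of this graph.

The edges on the cycle c-e-a-c are not bridges since each lies on that cycle.
But removing d - b disconnects d from b; removing e - d disconnects e from d; removing a - f disconnects a from f — these are bridges.

a-f, b-d, d-e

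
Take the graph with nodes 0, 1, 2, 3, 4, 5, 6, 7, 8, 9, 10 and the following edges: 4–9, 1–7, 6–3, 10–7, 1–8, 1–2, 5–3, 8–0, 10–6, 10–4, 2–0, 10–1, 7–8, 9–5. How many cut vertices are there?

1

Removing 10 increases the component count from 1 to 2, so 10 is a cut vertex.
By contrast removing 9 leaves 1 component; it is not a cut vertex. No other vertex is a cut vertex either.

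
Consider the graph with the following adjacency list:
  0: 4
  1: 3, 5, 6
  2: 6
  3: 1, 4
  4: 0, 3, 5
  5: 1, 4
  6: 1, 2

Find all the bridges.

The edges on the cycle 5-1-3-4-5 are not bridges since each lies on that cycle.
But removing 4-0 disconnects 4 from 0; removing 6-2 disconnects 6 from 2; removing 1-6 disconnects 1 from 6 — these are bridges.

0-4, 1-6, 2-6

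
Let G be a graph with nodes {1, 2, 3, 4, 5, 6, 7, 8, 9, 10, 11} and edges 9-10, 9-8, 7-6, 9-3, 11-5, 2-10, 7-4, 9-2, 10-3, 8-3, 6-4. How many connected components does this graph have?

1 is isolated — a component by itself.
Starting from 5 we can reach 5, 11. That is one component of size 2.
Starting from 4 we can reach 4, 6, 7. That is one component of size 3.
Starting from 2 we can reach 2, 3, 8, 9, 10. That is one component of size 5.
Total: 4 components.

4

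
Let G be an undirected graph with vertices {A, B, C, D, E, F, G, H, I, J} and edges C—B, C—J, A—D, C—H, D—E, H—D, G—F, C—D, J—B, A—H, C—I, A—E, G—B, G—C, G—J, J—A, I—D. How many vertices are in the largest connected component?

10

Starting from A we can reach A, B, C, D, E, F, G, H, I, J. That is one component of size 10.
The largest has 10 vertices.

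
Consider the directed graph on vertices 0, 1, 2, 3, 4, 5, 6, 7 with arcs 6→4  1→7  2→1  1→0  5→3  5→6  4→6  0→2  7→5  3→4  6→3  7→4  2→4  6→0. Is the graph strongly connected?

Yes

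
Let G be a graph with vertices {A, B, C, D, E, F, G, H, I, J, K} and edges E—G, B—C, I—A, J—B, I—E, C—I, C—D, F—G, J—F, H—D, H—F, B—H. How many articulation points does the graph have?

Removing I increases the component count from 2 to 3, so I is a cut vertex.
By contrast removing D leaves 2 components; it is not a cut vertex. No other vertex is a cut vertex either.

1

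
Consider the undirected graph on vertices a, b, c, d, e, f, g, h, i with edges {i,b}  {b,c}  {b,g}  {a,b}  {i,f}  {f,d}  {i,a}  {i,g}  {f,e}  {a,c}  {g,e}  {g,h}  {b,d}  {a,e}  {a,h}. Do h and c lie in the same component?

Yes

From h we can reach a, b, c, d, e, f, g, h, i, which includes c.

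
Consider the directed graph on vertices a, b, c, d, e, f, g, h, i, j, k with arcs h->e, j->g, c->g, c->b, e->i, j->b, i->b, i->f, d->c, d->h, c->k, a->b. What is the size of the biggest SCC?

1

{e} is an SCC by itself.
{f} is an SCC by itself.
{c} is an SCC by itself.
{d} is an SCC by itself.
{i} is an SCC by itself.
(and 6 more singleton SCCs)
The largest has 1 vertex.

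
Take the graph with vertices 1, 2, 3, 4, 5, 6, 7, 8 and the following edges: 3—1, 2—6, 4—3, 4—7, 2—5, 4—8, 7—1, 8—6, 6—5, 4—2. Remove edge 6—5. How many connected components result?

6 and 5 are still connected via 6-2-5, so the component count stays at 1.

1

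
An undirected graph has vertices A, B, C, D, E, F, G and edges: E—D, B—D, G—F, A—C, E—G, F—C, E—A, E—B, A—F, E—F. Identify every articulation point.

Removing E increases the component count from 1 to 2, so E is a cut vertex.
By contrast removing F leaves 1 component; it is not a cut vertex. No other vertex is a cut vertex either.

E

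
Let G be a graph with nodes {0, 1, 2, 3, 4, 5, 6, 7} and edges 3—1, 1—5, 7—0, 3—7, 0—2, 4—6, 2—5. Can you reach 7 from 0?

From 0 we can reach 0, 1, 2, 3, 5, 7, which includes 7.

Yes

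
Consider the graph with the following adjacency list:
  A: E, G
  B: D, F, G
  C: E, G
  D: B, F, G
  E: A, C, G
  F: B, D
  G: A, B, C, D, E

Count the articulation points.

Removing G increases the component count from 1 to 2, so G is a cut vertex.
By contrast removing F leaves 1 component; it is not a cut vertex. No other vertex is a cut vertex either.

1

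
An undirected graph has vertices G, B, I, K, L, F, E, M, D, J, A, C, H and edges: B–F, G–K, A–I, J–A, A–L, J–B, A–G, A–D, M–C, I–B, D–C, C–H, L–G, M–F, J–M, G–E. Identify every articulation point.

A, C, G

Removing A increases the component count from 1 to 2, so A is a cut vertex.
Removing C increases the component count from 1 to 2, so C is a cut vertex.
Removing G increases the component count from 1 to 3, so G is a cut vertex.
By contrast removing E leaves 1 component; it is not a cut vertex. No other vertex is a cut vertex either.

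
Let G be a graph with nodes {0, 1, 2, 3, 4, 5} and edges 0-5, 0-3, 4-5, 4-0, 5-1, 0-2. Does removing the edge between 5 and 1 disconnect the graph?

Yes

Removing 5-1 leaves no path between 5 and 1: the component count goes from 1 to 2. So it is a bridge.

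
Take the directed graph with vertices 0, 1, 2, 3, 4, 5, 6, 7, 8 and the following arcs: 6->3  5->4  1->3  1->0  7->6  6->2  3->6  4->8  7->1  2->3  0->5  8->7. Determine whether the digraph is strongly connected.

There is no directed path from 6 to 4, so the graph is not strongly connected.

No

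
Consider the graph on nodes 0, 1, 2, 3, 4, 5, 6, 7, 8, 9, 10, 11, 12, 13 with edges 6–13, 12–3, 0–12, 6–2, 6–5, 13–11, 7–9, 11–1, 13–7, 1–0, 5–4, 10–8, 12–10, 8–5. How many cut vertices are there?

5

Removing 5 increases the component count from 1 to 2, so 5 is a cut vertex.
Removing 6 increases the component count from 1 to 2, so 6 is a cut vertex.
Removing 7 increases the component count from 1 to 2, so 7 is a cut vertex.
Likewise 12, 13 are cut vertices.
By contrast removing 9 leaves 1 component; it is not a cut vertex. No other vertex is a cut vertex either.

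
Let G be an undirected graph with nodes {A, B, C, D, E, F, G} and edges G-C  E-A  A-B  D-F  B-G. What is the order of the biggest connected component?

5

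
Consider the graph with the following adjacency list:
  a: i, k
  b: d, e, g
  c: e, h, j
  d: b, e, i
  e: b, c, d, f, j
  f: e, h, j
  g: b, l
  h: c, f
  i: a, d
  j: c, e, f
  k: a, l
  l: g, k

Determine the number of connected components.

1

Starting from a we can reach a, b, c, d, e, f, g, h, i, j, k, l. That is one component of size 12.
Total: 1 component.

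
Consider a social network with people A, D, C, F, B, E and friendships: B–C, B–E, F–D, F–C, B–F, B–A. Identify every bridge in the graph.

A-B, B-E, D-F

The edges on the cycle B-F-C-B are not bridges since each lies on that cycle.
But removing B–E disconnects B from E; removing A–B disconnects A from B; removing D–F disconnects D from F — these are bridges.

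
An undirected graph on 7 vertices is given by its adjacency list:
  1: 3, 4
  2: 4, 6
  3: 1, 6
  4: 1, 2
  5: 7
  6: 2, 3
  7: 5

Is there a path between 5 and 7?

From 5 we can reach 5, 7, which includes 7.

Yes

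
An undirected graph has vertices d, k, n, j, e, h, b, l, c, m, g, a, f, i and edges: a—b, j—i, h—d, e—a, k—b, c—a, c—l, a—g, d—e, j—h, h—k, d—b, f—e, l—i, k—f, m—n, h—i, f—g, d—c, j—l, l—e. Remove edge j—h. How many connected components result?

2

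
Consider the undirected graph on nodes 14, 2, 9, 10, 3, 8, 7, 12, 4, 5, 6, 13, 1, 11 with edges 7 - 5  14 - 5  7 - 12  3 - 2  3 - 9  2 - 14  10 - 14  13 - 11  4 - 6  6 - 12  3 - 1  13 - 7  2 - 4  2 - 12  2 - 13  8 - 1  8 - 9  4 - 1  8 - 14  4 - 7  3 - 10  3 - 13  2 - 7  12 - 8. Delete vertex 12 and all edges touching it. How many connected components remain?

1

With 12 gone, the remaining components are: {1, 2, 3, 4, 5, 6, 7, 8, 9, 10, 11, 13, 14}.
That is 1 component.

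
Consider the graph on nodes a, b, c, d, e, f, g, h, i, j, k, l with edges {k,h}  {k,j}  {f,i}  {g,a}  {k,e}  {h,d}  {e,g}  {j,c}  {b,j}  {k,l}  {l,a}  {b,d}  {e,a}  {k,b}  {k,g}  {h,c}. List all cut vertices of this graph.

Removing k increases the component count from 2 to 3, so k is a cut vertex.
By contrast removing d leaves 2 components; it is not a cut vertex. No other vertex is a cut vertex either.

k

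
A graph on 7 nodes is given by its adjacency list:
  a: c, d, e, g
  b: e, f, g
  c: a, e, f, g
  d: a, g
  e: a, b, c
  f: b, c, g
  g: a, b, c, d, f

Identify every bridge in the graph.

The edges on the cycle g-a-c-e-b-g are not bridges since each lies on that cycle.
Every edge lies on some cycle, so there are no bridges.

none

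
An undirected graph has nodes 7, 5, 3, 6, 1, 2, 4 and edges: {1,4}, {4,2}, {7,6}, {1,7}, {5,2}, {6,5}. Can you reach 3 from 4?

The component containing 4 is {1, 2, 4, 5, 6, 7}, and 3 is not in it.

No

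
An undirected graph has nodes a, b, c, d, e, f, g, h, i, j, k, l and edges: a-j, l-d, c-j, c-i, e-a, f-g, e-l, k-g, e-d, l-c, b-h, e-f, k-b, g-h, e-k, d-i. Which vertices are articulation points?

e

Removing e increases the component count from 1 to 2, so e is a cut vertex.
By contrast removing c leaves 1 component; it is not a cut vertex. No other vertex is a cut vertex either.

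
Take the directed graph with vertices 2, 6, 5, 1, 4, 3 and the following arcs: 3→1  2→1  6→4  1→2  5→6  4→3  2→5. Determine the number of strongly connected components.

{1, 2, 3, 4, 5, 6} are all mutually reachable — one SCC of size 6.
That gives 1 strongly connected component.

1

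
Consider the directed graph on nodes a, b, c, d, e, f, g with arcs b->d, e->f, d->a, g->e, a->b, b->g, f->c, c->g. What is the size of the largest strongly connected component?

4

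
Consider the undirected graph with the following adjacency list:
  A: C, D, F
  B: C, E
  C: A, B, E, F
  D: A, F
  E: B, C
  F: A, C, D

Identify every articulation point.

C

Removing C increases the component count from 1 to 2, so C is a cut vertex.
By contrast removing E leaves 1 component; it is not a cut vertex. No other vertex is a cut vertex either.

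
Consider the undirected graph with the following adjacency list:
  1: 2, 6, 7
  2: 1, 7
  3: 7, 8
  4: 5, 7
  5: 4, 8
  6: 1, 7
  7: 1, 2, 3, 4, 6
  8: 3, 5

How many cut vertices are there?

1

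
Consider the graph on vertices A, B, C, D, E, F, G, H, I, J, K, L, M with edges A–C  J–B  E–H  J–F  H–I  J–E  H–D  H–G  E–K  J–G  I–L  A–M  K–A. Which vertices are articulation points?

A, E, H, I, J, K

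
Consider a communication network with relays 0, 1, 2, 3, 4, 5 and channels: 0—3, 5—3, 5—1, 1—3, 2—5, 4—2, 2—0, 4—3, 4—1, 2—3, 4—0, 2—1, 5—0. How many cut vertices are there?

Removing 0, for instance, still leaves 1 component. No single vertex removal increases the component count — the graph has no articulation points.

0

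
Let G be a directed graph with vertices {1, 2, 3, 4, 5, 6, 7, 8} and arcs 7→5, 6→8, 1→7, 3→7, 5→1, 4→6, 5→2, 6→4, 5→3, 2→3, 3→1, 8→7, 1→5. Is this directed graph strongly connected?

There is no directed path from 8 to 6, so the graph is not strongly connected.

No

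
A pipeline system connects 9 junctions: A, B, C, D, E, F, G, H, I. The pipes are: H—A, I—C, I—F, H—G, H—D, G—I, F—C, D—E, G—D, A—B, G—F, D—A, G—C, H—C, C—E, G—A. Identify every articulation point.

A

Removing A increases the component count from 1 to 2, so A is a cut vertex.
By contrast removing H leaves 1 component; it is not a cut vertex. No other vertex is a cut vertex either.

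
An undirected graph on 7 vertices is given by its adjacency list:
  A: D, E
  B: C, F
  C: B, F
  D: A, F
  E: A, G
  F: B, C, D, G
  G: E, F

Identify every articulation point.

F

Removing F increases the component count from 1 to 2, so F is a cut vertex.
By contrast removing D leaves 1 component; it is not a cut vertex. No other vertex is a cut vertex either.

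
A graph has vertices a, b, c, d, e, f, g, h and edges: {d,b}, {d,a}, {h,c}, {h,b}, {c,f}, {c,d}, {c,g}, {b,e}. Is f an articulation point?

No

Deleting f leaves 1 component (was 1), so f is not a cut vertex.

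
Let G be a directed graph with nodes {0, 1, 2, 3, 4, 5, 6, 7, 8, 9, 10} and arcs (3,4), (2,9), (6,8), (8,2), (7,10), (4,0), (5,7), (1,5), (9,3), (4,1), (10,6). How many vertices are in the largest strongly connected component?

{1, 2, 3, 4, 5, 6, 7, 8, 9, 10} are all mutually reachable — one SCC of size 10.
{0} is an SCC by itself.
The largest has 10 vertices.

10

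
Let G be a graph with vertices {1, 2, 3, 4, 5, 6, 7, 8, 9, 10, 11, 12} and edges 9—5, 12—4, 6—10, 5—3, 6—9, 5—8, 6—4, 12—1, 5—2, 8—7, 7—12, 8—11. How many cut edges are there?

The edges on the cycle 6-9-5-8-7-12-4-6 are not bridges since each lies on that cycle.
But removing 2—5 disconnects 2 from 5; removing 1—12 disconnects 1 from 12; removing 6—10 disconnects 6 from 10; removing 11—8 disconnects 11 from 8 — these are bridges.
In total 5 edges are bridges.

5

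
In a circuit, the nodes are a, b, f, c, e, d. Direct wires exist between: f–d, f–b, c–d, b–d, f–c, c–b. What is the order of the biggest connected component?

e is isolated — a component by itself.
a is isolated — a component by itself.
Starting from b we can reach b, c, d, f. That is one component of size 4.
The largest has 4 vertices.

4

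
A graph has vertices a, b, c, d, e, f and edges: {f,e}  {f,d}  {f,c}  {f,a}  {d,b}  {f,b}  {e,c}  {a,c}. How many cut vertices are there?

Removing f increases the component count from 1 to 2, so f is a cut vertex.
By contrast removing b leaves 1 component; it is not a cut vertex. No other vertex is a cut vertex either.

1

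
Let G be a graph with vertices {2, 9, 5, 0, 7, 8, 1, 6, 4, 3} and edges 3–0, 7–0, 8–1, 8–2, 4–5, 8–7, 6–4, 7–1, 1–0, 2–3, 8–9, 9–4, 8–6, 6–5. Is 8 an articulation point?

Yes

Deleting 8 raises the number of components from 1 to 2, so 8 is a cut vertex.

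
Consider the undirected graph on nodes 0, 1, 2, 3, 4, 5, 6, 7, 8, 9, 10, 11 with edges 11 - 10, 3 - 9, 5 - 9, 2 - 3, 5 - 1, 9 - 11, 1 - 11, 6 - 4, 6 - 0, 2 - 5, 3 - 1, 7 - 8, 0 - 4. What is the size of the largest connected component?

7

Starting from 7 we can reach 7, 8. That is one component of size 2.
Starting from 0 we can reach 0, 4, 6. That is one component of size 3.
Starting from 1 we can reach 1, 2, 3, 5, 9, 10, 11. That is one component of size 7.
The largest has 7 vertices.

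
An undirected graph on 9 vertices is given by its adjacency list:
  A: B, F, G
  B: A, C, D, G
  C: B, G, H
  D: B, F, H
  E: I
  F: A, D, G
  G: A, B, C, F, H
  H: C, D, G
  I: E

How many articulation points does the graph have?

0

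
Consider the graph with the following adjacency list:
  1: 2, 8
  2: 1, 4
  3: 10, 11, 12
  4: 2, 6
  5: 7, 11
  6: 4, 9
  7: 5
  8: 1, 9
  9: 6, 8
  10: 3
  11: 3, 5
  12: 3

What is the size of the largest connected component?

Starting from 3 we can reach 3, 5, 7, 10, 11, 12. That is one component of size 6.
Starting from 1 we can reach 1, 2, 4, 6, 8, 9. That is one component of size 6.
The largest has 6 vertices.

6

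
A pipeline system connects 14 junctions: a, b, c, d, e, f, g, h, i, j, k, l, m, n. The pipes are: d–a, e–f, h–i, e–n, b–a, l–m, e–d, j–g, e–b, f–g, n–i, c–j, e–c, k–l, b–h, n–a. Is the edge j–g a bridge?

After removing j–g, the path j-c-e-f-g still connects them, so the edge is not a bridge.

No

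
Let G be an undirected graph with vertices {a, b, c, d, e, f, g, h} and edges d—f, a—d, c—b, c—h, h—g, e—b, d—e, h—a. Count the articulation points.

Removing d increases the component count from 1 to 2, so d is a cut vertex.
Removing h increases the component count from 1 to 2, so h is a cut vertex.
By contrast removing b leaves 1 component; it is not a cut vertex. No other vertex is a cut vertex either.

2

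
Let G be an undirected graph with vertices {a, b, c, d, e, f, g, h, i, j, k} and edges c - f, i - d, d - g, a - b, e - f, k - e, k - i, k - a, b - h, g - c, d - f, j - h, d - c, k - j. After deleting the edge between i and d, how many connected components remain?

i and d are still connected via i-k-e-f-d, so the component count stays at 1.

1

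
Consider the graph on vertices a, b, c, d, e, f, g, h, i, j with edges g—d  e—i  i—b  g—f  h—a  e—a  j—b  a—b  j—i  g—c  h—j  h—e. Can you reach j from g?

The component containing g is {c, d, f, g}, and j is not in it.

No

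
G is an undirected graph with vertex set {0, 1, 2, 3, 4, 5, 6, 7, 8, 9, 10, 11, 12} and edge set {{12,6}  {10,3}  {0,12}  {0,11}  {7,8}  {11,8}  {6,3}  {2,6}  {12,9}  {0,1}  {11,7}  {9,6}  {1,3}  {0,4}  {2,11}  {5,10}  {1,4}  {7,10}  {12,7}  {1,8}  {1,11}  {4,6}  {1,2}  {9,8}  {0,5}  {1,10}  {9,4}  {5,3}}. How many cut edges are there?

The edges on the cycle 0-1-2-6-9-12-0 are not bridges since each lies on that cycle.
Every edge lies on some cycle, so there are no bridges.

0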